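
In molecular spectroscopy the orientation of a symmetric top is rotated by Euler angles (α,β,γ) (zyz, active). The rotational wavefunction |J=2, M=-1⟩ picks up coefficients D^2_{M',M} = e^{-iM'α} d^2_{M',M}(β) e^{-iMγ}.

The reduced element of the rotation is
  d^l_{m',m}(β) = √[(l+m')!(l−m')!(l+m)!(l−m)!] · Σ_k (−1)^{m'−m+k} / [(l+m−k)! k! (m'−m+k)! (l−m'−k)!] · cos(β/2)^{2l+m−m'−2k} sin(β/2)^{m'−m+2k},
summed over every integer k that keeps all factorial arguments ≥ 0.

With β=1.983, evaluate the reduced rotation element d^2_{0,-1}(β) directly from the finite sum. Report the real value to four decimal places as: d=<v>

d^2_{0,-1}(β=1.9830) via the finite sum:
c=cos(1.983000/2)=0.547435, s=sin(1.983000/2)=0.836848; N=√[2·2·1·6]=4.898979
Admissible k: 0..1 (factorial args all ≥0)
  k=0: (−1)^1·4.8990/(2)·0.5474^3·0.8368^1 = -0.336295
  k=1: (−1)^2·4.8990/(2)·0.5474^1·0.8368^3 = +0.785865
d^2_{0,-1}(1.9830) = -0.336295 +0.785865 = +0.449570

d=0.4496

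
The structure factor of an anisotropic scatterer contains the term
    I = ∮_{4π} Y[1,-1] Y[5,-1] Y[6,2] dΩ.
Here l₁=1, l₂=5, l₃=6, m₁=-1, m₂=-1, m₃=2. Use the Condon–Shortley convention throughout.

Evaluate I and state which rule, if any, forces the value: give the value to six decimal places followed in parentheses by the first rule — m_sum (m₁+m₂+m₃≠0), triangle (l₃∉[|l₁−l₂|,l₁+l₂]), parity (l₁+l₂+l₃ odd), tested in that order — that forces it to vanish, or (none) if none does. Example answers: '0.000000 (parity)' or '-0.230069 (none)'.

m-sum 0 ✓  L=12 even ✓  4≤6≤6 ✓
Π(2lᵢ+1) = 3×11×13 = 429
triangle coeff Δ(1,5,6) = 1/858
Σ_t [0,0]: t=0:+1/14400 = 1/14400
(3j)²=6/143 [(1 5 6; 0 0 0)], sign=+1
Σ_t [0,0]: t=0:+1/34560 = 1/34560
(3j)²=14/429 [(1 5 6; -1 -1 2)], sign=+1
⇒ 4πI² = 84/143
I = (+1)√(84/143/(4π)) = 0.21620548
No selection rule forces the value: the integral is nonzero (none).

0.216205 (none)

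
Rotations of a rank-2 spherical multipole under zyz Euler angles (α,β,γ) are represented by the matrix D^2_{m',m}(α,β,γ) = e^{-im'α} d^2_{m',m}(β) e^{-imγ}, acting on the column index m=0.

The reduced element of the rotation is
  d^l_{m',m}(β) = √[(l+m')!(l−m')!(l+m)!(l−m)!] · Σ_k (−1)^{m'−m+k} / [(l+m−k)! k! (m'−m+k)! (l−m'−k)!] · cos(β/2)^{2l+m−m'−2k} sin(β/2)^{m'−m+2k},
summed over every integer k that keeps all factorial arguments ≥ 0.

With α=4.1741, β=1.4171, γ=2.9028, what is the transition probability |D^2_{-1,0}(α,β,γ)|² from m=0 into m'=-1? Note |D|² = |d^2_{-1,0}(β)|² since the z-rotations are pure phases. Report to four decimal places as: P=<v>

First d^2_{-1,0}(β=1.4171), then the phase factors e^{-i(-1)α} and e^{-i(0)γ}:
Half-angle: c=0.759306, s=0.650733. N=√(1·6·2·2)=4.898979
k∈{1,2} keeps every argument non-negative
  k=1: (−1)^0·4.8990/(2)·0.7593^3·0.6507^1 = +0.697798
  k=2: (−1)^1·4.8990/(2)·0.7593^1·0.6507^3 = -0.512510
d^2_{-1,0}(1.4171) = +0.697798 -0.512510 = +0.185288
|D^2_{-1,0}|² = |d^2_{-1,0}(β)|² = (+0.185288)² = 0.034332 (the z-rotation phases have unit modulus)

P=0.0343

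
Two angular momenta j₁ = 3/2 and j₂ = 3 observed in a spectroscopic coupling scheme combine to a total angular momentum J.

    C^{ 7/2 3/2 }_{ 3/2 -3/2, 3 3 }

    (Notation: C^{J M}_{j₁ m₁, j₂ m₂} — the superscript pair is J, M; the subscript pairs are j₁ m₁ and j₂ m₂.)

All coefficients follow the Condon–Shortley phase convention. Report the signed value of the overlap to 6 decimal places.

triangle: 1!*2!*5!/9! = 240/362880
(j±m)!: 0!*3!*6!*0!*5!*2! = 1036800
prefactor² = (2J+1)*Δ*N² = 38400/7
  k=1: −1/(1!*0!*2!*5!*0!*0!) = -1/240
Σ = -1/240  ⇒  CG² = 38400/7*(-1/240)² = 2/21
CG = −√(2/21) = -0.308607

-0.308607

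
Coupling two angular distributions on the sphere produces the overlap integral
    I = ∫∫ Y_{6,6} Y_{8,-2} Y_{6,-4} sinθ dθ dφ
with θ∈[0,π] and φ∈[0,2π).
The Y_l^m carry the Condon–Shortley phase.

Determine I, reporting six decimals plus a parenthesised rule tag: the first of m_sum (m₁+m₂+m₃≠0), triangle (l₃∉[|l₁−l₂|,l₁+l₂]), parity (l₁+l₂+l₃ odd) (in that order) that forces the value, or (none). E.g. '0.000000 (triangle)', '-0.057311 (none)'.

0.078668 (none)

Rules hold: Σm=0, L=20 even, 2≤6≤14.
N = 13·17·13 = 2873
Δ = 8!·4!·8!/21! = 1/1309458150
Racah Σ t=2..6: t=2:+1/49766400 t=3:−1/3110400 t=4:+1/1327104 t=5:−1/3110400 t=6:+1/49766400 = 1/6635520
⇒ 3j(6 8 6; 0 0 0)² = 350/46189, sgn +1
Racah Σ t=0..0: t=0:+1/1393459200 = 1/1393459200
⇒ 3j(6 8 6; 6 -2 -4)² = 15/4199, sgn +1
4πI² = N·(3j₀)²·(3jₘ)² = 5250/67507
I = +1·√(0.0777697/4π) = 0.07866840
No selection rule forces the value: the integral is nonzero (none).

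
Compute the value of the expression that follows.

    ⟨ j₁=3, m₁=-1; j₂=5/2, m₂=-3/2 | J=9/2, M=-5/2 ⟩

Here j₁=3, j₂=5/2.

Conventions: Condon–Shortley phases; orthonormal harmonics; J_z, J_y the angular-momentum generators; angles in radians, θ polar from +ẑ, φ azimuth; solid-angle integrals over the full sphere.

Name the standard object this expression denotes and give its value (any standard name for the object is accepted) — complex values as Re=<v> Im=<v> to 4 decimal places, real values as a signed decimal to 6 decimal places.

Clebsch–Gordan coefficient, +√(10/99) ≈ +0.317821

This is a Clebsch–Gordan (vector-coupling) coefficient.
triangle: 1!×5!×4!/11! = 2880/39916800
(j±m)!: 2!×4!×1!×4!×2!×7! = 11612160
prefactor² = (2J+1)×Δ×N² = 92160/11
  k=0: +1/(0!×1!×4!×1!×1!×3!) = 1/144
  k=1: −1/(1!×0!×3!×0!×2!×4!) = -1/288
Σ = 1/288  ⇒  CG² = 92160/11×(1/288)² = 10/99
CG = +√(10/99) = +0.317821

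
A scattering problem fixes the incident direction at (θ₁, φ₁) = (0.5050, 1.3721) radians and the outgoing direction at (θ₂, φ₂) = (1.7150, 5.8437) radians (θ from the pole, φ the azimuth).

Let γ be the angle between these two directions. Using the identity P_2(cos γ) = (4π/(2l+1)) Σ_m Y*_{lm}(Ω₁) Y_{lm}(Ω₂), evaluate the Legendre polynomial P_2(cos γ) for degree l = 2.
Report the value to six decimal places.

-0.413642

Summing Y*_{l m}(θ₁,φ₁)·Y_{l m}(θ₂,φ₂) over m ∈ [−2, 2]; prefactor 4π/(2·2+1) = 2.513274:
  m=-2: (-0.083369+0.034992i) × (+0.241333+0.291320i) = -0.030314-0.015842i  (running Σ = -0.030314-0.015842i)
  m=-1: (+0.064569+0.320673i) × (-0.099426-0.046745i) = +0.008570-0.034901i  (running Σ = -0.021743-0.050744i)
  m=0: (+0.409312-0.000000i) × (-0.295852+0.000000i) = -0.121096+0.000000i  (running Σ = -0.142839-0.050744i)
  m=1: (-0.064569+0.320673i) × (+0.099426-0.046745i) = +0.008570+0.034901i  (running Σ = -0.134269-0.015842i)
  m=2: (-0.083369-0.034992i) × (+0.241333-0.291320i) = -0.030314+0.015842i  (running Σ = -0.164583+0.000000i)
Σ over m = -0.164583+0.000000i; ×(4π/5) → -0.413642+0.000000i. Real part: -0.413642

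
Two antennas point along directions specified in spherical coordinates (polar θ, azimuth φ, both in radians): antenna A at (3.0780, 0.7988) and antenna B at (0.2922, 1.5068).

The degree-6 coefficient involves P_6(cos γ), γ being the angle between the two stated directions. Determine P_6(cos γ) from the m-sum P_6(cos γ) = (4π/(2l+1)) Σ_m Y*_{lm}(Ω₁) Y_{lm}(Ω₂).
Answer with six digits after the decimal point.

Addition theorem: P_6(cos γ) = (4π/13) Σ_m Y*_{lm}(Ω₁) Y_{lm}(Ω₂), m = −6…6:
  m=-6: (0.000000, -0.000000) × (-0.000256, -0.000103) = (-0.000000, 0.000000)  (running Σ = (-0.000000, 0.000000))
  m=-5: (0.000001, 0.000001) × (0.001000, -0.003017) = (0.000000, -0.000000)  (running Σ = (0.000000, -0.000000))
  m=-4: (-0.000058, -0.000003) × (0.021596, 0.005652) = (-0.000001, -0.000000)  (running Σ = (-0.000001, -0.000000))
  m=-3: (0.000976, -0.000900) × (-0.020163, 0.103729) = (0.000074, 0.000119)  (running Σ = (0.000072, 0.000119))
  m=-2: (-0.000557, 0.020784) × (-0.328202, -0.042238) = (0.001061, -0.006798)  (running Σ = (0.001133, -0.006679))
  m=-1: (-0.143168, -0.147058) × (0.038083, -0.594271) = (-0.092845, 0.079480)  (running Σ = (-0.091712, 0.072802))
  m=0: (0.974368, -0.000000) × (0.287990, 0.000000) = (0.280608, 0.000000)  (running Σ = (0.188897, 0.072802))
  m=1: (0.143168, -0.147058) × (-0.038083, -0.594271) = (-0.092845, -0.079480)  (running Σ = (0.096052, -0.006679))
  m=2: (-0.000557, -0.020784) × (-0.328202, 0.042238) = (0.001061, 0.006798)  (running Σ = (0.097113, 0.000119))
  m=3: (-0.000976, -0.000900) × (0.020163, 0.103729) = (0.000074, -0.000119)  (running Σ = (0.097186, -0.000000))
  m=4: (-0.000058, 0.000003) × (0.021596, -0.005652) = (-0.000001, 0.000000)  (running Σ = (0.097185, -0.000000))
  m=5: (-0.000001, 0.000001) × (-0.001000, -0.003017) = (0.000000, 0.000000)  (running Σ = (0.097185, 0.000000))
  m=6: (0.000000, 0.000000) × (-0.000256, 0.000103) = (-0.000000, -0.000000)  (running Σ = (0.097185, -0.000000))
Σ over m = (0.097185, -0.000000); ×(4π/13) → (0.093943, -0.000000). Real part: 0.093943

0.093943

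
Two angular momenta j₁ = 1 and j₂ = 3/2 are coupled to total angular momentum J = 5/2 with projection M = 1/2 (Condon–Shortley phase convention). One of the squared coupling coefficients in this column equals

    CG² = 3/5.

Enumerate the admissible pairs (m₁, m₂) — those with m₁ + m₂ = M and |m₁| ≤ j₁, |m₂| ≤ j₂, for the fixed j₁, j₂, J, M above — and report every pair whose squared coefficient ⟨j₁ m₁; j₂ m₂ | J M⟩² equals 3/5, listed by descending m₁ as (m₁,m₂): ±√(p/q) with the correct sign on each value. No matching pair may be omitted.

Admissible pairs with m₁+m₂ = M = 1/2: (-1,3/2), (0,1/2), (1,-1/2)
  (m₁,m₂)=(1,-1/2): CG² = 3/10, CG = +√(3/10)
  (m₁,m₂)=(0,1/2): CG² = 3/5, CG = +√(3/5)   ← matches the target
  (m₁,m₂)=(-1,3/2): CG² = 1/10, CG = +√(1/10)
Pairs with CG² = 3/5: (0,1/2): +√(3/5)

(0,1/2): +√(3/5)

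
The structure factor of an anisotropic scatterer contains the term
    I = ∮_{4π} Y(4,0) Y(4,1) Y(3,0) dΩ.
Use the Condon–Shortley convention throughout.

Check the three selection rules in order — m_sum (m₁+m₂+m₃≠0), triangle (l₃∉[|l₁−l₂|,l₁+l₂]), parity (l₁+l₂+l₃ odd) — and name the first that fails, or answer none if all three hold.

m_sum

Σmᵢ = 1  ✗
l₃∈[|l₁−l₂|,l₁+l₂]=[0,8], have l₃=3
Σlᵢ = 11 ⇒ odd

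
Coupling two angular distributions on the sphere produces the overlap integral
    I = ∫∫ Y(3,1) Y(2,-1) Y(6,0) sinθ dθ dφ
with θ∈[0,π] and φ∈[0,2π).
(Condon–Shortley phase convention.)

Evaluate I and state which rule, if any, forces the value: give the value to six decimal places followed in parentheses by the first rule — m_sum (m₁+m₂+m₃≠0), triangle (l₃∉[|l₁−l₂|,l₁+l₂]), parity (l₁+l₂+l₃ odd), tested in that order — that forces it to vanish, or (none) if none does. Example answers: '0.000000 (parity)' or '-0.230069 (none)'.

triangle: need 1≤l₃≤5, have 6; I=0

0.000000 (triangle)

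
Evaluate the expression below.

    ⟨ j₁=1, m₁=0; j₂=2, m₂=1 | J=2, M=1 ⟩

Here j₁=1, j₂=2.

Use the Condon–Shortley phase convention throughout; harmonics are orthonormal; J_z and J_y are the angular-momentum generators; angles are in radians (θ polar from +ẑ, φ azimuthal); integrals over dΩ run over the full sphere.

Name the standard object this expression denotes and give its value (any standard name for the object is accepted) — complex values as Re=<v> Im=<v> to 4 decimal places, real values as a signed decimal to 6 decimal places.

This is a Clebsch–Gordan (vector-coupling) coefficient.
triangle: 1!*1!*3!/6! = 6/720
(j±m)!: 1!*1!*3!*1!*3!*1! = 36
prefactor² = (2J+1)*Δ*N² = 3/2
  k=0: +1/(0!*1!*1!*3!*0!*0!) = 1/6
  k=1: −1/(1!*0!*0!*2!*1!*1!) = -1/2
Σ = -1/3  ⇒  CG² = 3/2*(-1/3)² = 1/6
CG = −√(1/6) = -0.408248

Clebsch–Gordan coefficient, −√(1/6) ≈ -0.408248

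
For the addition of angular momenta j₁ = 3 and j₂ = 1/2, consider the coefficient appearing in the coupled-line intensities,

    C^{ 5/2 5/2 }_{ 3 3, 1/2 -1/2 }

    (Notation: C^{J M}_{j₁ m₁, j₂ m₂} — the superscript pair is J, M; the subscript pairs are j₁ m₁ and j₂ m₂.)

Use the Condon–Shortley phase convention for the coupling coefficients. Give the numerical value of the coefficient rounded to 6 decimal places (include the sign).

+√(6/7) ≈ +0.925820

√[6·1!5!0!/7! · 6!0!0!1!5!0!] = √(86400/7)
  +(−1)^0/∏(0,1,0,0,5,0)! = 1/120  (running 1/120)
⟨..|..⟩ = √(86400/7)·(1/120) = +0.925820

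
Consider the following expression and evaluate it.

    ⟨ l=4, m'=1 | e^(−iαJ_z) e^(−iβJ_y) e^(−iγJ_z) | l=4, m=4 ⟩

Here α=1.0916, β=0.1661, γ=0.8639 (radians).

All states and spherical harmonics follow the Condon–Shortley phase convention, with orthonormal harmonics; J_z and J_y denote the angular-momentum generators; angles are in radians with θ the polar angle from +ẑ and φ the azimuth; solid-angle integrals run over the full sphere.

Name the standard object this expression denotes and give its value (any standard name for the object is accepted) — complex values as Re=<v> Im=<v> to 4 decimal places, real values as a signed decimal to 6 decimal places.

This is a Wigner D-matrix element — the rotation-matrix element ⟨l m'| R(α,β,γ) |l m⟩ in the angular-momentum basis.
First d^4_{1,4}(β=0.1661), then the phase factors e^{-i(1)α} and e^{-i(4)γ}:
With c≡cos(β/2)=0.996553 and s≡sin(β/2)=0.082955, N=[120·6·40320·1]^{1/2}=5387.986637
The bounds max(0,m−m')=3 and min(l+m,l−m')=3 give 1 term
  k=3: (−1)^0·5387.9866/(720)·0.9966^5·0.0830^3 = +0.004199
d^4_{1,4}(0.1661) = +0.004199
D = (+0.461066-0.887366i)·(+0.004199)·(-0.951103+0.308873i) = -0.000690+0.004142i

Wigner D-matrix element, Re=-0.0007 Im=0.0041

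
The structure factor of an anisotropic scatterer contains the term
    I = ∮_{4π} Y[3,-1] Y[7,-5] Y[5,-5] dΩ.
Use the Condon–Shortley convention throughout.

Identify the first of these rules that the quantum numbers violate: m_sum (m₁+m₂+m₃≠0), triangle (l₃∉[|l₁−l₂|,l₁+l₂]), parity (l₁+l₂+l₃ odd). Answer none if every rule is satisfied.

m_sum

m₁+m₂+m₃ = -1 − 5 − 5 = -11  ✗
triangle: |3−7|=4 ≤ l₃=5 ≤ 3+7=10
parity: l₁+l₂+l₃ = 15 is odd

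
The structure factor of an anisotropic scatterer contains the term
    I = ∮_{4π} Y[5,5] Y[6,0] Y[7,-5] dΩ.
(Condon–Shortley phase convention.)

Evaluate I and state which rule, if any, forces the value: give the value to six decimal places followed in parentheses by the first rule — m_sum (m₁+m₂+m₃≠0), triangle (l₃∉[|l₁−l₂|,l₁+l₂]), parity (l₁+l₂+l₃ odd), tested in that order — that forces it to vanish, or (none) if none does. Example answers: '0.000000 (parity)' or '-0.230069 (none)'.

Rules hold: Σm=0, L=18 even, 1≤7≤11.
N = 11·13·15 = 2145
Δ = 4!·6!·8!/19! = 1/174594420
Racah Σ t=0..4: t=0:+1/4147200 t=1:−1/207360 t=2:+1/82944 t=3:−1/207360 t=4:+1/4147200 = 1/345600
⇒ 3j(5 6 7; 0 0 0)² = 420/46189, sgn -1
Racah Σ t=0..0: t=0:+1/24883200 = 1/24883200
⇒ 3j(5 6 7; 5 0 -5)² = 70/4199, sgn +1
4πI² = N·(3j₀)²·(3jₘ)² = 441000/1356277
I = -1·√(0.325155/4π) = -0.16085707
No selection rule forces the value: the integral is nonzero (none).

-0.160857 (none)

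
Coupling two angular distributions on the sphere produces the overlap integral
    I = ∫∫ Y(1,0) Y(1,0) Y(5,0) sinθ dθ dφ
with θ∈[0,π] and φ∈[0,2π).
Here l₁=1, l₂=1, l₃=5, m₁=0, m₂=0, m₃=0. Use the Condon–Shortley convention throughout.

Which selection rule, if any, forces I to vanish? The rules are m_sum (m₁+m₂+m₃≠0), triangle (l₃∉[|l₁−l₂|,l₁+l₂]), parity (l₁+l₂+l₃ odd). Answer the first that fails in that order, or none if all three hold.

triangle

azimuthal sum: 0 + 0 + 0 = 0  ✓
l₃ must lie in [0,2]; have l₃=5  ✗
L = 1 + 1 + 5 = 7 (odd)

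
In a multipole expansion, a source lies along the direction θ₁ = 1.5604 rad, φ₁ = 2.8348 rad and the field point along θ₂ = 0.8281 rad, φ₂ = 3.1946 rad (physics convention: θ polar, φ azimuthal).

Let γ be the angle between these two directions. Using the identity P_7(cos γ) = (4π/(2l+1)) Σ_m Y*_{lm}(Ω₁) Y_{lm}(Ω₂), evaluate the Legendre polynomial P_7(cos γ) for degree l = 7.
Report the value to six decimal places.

Addition theorem: P_7(cos γ) = (4π/15) Σ_m Y*_{lm}(Ω₁) Y_{lm}(Ω₂), m = −7…7:
  m=-7: (0.27257 + 0.41899j) × (-0.05485 + 0.02134j) = -0.02389 - 0.01717j  (running Σ = -0.02389 - 0.01717j)
  m=-6: (-0.00519 - 0.01874j) × (0.19205 - 0.06323j) = -0.00218 - 0.00327j  (running Σ = -0.02607 - 0.02044j)
  m=-5: (0.01349 - 0.36607j) × (-0.37989 + 0.10311j) = 0.03262 + 0.14046j  (running Σ = 0.00655 + 0.12002j)
  m=-4: (-0.00771 + 0.02154j) × (0.42083 - 0.09059j) = -0.00129 + 0.00976j  (running Σ = 0.00525 + 0.12978j)
  m=-3: (-0.20046 + 0.26347j) × (-0.11904 + 0.01909j) = 0.01883 - 0.03519j  (running Σ = 0.02409 + 0.09459j)
  m=-2: (0.01993 - 0.01404j) × (-0.30816 + 0.03279j) = -0.00568 + 0.00498j  (running Σ = 0.01841 + 0.09957j)
  m=-1: (0.30355 - 0.09616j) × (0.27049 - 0.01435j) = 0.08073 - 0.03037j  (running Σ = 0.09913 + 0.06920j)
  m=0: (-0.02482 + 0.00000j) × (0.23786 + 0.00000j) = -0.00590 + 0.00000j  (running Σ = 0.09323 + 0.06920j)
  m=1: (-0.30355 - 0.09616j) × (-0.27049 - 0.01435j) = 0.08073 + 0.03037j  (running Σ = 0.17396 + 0.09957j)
  m=2: (0.01993 + 0.01404j) × (-0.30816 - 0.03279j) = -0.00568 - 0.00498j  (running Σ = 0.16828 + 0.09459j)
  m=3: (0.20046 + 0.26347j) × (0.11904 + 0.01909j) = 0.01883 + 0.03519j  (running Σ = 0.18711 + 0.12978j)
  m=4: (-0.00771 - 0.02154j) × (0.42083 + 0.09059j) = -0.00129 - 0.00976j  (running Σ = 0.18582 + 0.12002j)
  m=5: (-0.01349 - 0.36607j) × (0.37989 + 0.10311j) = 0.03262 - 0.14046j  (running Σ = 0.21844 - 0.02044j)
  m=6: (-0.00519 + 0.01874j) × (0.19205 + 0.06323j) = -0.00218 + 0.00327j  (running Σ = 0.21626 - 0.01717j)
  m=7: (-0.27257 + 0.41899j) × (0.05485 + 0.02134j) = -0.02389 + 0.01717j  (running Σ = 0.19236 - 0.00000j)
Total Σ_m = 0.19236 - 0.00000j. Multiply by 0.837758: 0.16115 - 0.00000j. P_7(cos γ) = 0.161155

0.161155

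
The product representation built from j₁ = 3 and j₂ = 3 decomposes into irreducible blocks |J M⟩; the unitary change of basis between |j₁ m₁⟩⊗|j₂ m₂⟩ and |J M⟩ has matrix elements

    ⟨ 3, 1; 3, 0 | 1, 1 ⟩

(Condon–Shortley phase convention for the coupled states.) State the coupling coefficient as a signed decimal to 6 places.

+0.462910

triangle: 5!·1!·1!/8! = 120/40320
(j±m)!: 4!·2!·3!·3!·2!·0! = 3456
prefactor² = (2J+1)·Δ·N² = 216/7
  k=2: +1/(2!·3!·0!·1!·1!·0!) = 1/12
Σ = 1/12  ⇒  CG² = 216/7·(1/12)² = 3/14
CG = +√(3/14) = +0.462910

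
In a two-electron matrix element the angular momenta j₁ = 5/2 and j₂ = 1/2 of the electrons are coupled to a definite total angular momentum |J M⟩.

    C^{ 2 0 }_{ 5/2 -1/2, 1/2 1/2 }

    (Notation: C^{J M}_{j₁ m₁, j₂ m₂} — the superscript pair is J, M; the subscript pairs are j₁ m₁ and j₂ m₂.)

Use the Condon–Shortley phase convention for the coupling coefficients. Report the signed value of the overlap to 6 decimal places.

√[5·1!4!0!/6! · 2!3!1!0!2!2!] = √(8)
  +(−1)^1/∏(1,0,2,0,2,0)! = -1/4  (running -1/4)
⟨..|..⟩ = √(8)·(-1/4) = -0.707107

-0.707107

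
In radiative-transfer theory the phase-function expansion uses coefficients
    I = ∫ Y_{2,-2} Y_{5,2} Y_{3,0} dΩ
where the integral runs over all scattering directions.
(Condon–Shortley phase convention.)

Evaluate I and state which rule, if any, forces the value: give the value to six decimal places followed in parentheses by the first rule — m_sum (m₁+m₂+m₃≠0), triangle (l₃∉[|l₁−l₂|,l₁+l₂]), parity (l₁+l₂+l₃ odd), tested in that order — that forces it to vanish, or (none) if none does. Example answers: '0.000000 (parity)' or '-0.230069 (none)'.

0.141758 (none)

m-sum 0 ✓  L=10 even ✓  3≤3≤7 ✓
Π(2lᵢ+1) = 5×11×7 = 385
triangle coeff Δ(2,5,3) = 1/2310
Σ_t [2,2]: t=2:+1/144 = 1/144
(3j)²=10/231 [(2 5 3; 0 0 0)], sign=-1
Σ_t [4,4]: t=4:+1/864 = 1/864
(3j)²=1/66 [(2 5 3; -2 2 0)], sign=-1
⇒ 4πI² = 25/99
I = (+1)√(25/99/(4π)) = 0.14175797
No selection rule forces the value: the integral is nonzero (none).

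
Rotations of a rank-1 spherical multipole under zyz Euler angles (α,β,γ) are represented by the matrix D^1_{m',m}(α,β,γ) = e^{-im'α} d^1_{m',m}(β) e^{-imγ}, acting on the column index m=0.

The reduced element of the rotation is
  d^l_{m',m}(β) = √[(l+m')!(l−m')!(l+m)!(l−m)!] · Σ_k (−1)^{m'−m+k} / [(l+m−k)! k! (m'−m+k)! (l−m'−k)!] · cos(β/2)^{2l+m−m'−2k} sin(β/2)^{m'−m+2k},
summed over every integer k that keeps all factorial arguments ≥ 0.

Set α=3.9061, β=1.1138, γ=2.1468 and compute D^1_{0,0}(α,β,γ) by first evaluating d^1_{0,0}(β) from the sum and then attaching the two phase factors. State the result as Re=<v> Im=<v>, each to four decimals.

Re=0.4413 Im=0.0000

D^1_{0,0}(3.9061,1.1138,2.1468) = e^{-i·0·3.9061}·d^1_{0,0}(1.1138)·e^{-i·0·2.1468}. Compute d first:
c=cos(1.113800/2)=0.848898, s=sin(1.113800/2)=0.528557; N=√[1·1·1·1]=1.000000
Admissible k: 0..1 (factorial args all ≥0)
  k=0: (−1)^0·1.0000/(1)·0.8489^2·0.5286^0 = +0.720627
  k=1: (−1)^1·1.0000/(1)·0.8489^0·0.5286^2 = -0.279373
d^1_{0,0}(1.1138) = +0.720627 -0.279373 = +0.441255
Phases: e^{-i·(0)·3.9061}=+1.000000+0.000000i, e^{-i·(0)·2.1468}=+1.000000+0.000000i ⇒ D=+0.441255+0.000000i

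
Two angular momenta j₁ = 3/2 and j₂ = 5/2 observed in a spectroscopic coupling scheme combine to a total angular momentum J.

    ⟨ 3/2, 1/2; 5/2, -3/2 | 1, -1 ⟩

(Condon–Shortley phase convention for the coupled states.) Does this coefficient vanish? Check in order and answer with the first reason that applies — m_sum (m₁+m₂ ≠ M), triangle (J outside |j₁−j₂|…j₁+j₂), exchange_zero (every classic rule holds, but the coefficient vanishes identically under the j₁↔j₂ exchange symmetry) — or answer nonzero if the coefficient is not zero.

m-sum: m₁+m₂ = 1/2+(-3/2) = -1, M = -1  ✓
triangle: |j₁−j₂| = 1 ≤ J = 1 ≤ j₁+j₂ = 4  ✓
exchange: j₁≠j₂ or m₁≠m₂ — the exchange symmetry imposes no constraint here
value check: CG = −√(3/10) = -0.547723 ≠ 0

nonzero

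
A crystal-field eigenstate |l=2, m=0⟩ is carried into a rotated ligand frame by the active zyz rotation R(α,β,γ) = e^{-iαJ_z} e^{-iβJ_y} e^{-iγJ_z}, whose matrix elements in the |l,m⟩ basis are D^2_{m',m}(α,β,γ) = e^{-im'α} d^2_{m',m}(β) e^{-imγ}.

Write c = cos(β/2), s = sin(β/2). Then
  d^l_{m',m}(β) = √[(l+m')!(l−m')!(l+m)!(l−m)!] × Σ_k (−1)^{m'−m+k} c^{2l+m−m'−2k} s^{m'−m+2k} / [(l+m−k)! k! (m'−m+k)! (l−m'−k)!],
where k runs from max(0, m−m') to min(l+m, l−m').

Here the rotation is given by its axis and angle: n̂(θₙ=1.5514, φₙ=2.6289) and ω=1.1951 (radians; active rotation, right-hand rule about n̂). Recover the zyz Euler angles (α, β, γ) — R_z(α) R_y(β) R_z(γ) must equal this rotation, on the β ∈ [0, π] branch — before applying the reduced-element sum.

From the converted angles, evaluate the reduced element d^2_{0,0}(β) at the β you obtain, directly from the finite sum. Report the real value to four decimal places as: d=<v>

Axis–angle → zyz. n̂ = (sinθₙcosφₙ, sinθₙsinφₙ, cosθₙ) = (-0.871263, +0.490433, +0.019395), ω = 1.1951.
R = I cosω + sinω [n̂]ₓ + (1−cosω) n̂n̂ᵀ gives
  R = [+0.847491, -0.288555, +0.445529; -0.252470, +0.519192, +0.816516; -0.466925, -0.804473, +0.367159]
β = atan2(√(R₁₃²+R₂₃²), R₃₃) = 1.194844; α = atan2(R₂₃, R₁₃) mod 2π = 1.071302; γ = atan2(R₃₂, −R₃₁) mod 2π = 5.238280
d^2_{0,0}(β=1.1948) via the finite sum:
Half-angle: c=0.826789, s=0.562513. N=√(2·2·2·2)=4.000000
k∈{0,1,2} keeps every argument non-negative
  k=0: (−1)^0·4.0000/(4)·0.8268^4·0.5625^0 = +0.467281
  k=1: (−1)^1·4.0000/(1)·0.8268^2·0.5625^2 = -0.865195
  k=2: (−1)^2·4.0000/(4)·0.8268^0·0.5625^4 = +0.100122
d^2_{0,0}(1.1948) = +0.467281 -0.865195 +0.100122 = -0.297792

d=-0.2978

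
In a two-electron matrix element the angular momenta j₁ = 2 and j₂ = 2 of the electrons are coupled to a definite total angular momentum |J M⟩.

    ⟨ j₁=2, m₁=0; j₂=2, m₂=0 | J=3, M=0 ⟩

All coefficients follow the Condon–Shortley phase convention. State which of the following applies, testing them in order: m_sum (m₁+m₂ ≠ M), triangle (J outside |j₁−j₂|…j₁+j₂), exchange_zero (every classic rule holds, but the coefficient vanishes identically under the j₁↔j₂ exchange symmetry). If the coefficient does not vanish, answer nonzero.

exchange_zero

m-sum: m₁+m₂ = 0+0 = 0, M = 0  ✓
triangle: |j₁−j₂| = 0 ≤ J = 3 ≤ j₁+j₂ = 4  ✓
exchange: j₁=j₂ and m₁=m₂, and (−1)^(j₁+j₂−J) = (−1)^1 = −1 forces ⟨j₁m₁;j₂m₂|JM⟩ = −⟨j₂m₂;j₁m₁|JM⟩ = −⟨j₁m₁;j₂m₂|JM⟩ ⇒ the coefficient vanishes identically
Racah sum check: Σ_k collapses to 0 ⇒ CG = 0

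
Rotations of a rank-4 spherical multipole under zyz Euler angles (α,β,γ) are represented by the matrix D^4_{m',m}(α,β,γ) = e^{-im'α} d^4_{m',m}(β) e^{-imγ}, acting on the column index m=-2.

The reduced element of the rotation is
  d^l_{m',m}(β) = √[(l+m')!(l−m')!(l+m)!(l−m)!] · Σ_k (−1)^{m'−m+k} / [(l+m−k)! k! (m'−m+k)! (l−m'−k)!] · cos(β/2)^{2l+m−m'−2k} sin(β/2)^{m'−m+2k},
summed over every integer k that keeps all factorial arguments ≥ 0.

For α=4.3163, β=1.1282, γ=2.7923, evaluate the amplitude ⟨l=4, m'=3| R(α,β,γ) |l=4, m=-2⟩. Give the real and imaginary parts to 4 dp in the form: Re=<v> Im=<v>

Re=-0.1206 Im=0.2263

D^4_{3,-2}(4.3163,1.1282,2.7923) = e^{-i·3·4.3163}·d^4_{3,-2}(1.1282)·e^{-i·-2·2.7923}. Compute d first:
Half-angle: c=0.845070, s=0.534655. N=√(5040·1·2·720)=2693.993318
The bounds max(0,m−m')=0 and min(l+m,l−m')=1 give 2 terms
  k=0: (−1)^5·2693.9933/(240)·0.8451^3·0.5347^5 = -0.295960
  k=1: (−1)^6·2693.9933/(720)·0.8451^1·0.5347^7 = +0.039489
d^4_{3,-2}(1.1282) = -0.295960 +0.039489 = -0.256472
D = (+0.927723-0.373268i)·(-0.256472)·(+0.765753-0.643135i) = -0.120630+0.226332i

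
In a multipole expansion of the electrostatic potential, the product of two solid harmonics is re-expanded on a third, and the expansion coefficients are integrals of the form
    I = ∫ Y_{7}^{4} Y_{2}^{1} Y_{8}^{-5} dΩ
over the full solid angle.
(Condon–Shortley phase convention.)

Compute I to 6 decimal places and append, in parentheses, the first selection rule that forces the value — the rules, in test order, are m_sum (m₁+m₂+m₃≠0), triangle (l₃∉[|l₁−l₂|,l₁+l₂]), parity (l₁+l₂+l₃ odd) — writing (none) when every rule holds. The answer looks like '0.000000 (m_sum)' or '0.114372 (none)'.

L=17 odd ⇒ parity kills the (l;000) factor ⇒ I = 0

0.000000 (parity)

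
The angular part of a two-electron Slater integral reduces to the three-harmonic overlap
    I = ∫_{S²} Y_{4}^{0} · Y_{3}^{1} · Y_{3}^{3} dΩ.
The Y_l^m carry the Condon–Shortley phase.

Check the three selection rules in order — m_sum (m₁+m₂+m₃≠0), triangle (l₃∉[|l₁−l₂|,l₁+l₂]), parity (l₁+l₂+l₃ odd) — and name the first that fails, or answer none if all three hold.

m₁+m₂+m₃ = 0 + 1 + 3 = 4  ✗
triangle: |4−3|=1 ≤ l₃=3 ≤ 4+3=7
parity: l₁+l₂+l₃ = 10 is even

m_sum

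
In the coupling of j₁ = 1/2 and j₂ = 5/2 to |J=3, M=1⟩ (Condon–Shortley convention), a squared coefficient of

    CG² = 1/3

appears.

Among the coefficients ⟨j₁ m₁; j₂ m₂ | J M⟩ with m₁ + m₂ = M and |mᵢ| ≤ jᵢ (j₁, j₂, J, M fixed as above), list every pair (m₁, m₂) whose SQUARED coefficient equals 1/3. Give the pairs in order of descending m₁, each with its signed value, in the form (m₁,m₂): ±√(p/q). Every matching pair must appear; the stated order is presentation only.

Admissible pairs with m₁+m₂ = M = 1: (-1/2,3/2), (1/2,1/2)
  (m₁,m₂)=(1/2,1/2): CG² = 2/3, CG = +√(2/3)
  (m₁,m₂)=(-1/2,3/2): CG² = 1/3, CG = +√(1/3)   ← matches the target
Pairs with CG² = 1/3: (-1/2,3/2): +√(1/3)

(-1/2,3/2): +√(1/3)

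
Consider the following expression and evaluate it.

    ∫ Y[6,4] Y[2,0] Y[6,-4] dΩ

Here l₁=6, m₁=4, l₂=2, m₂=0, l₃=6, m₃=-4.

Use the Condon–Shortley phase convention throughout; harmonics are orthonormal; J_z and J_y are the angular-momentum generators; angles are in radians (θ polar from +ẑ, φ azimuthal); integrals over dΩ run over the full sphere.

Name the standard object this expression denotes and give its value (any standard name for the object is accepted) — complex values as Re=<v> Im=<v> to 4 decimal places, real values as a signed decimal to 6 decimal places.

Gaunt coefficient, -0.022938

This is a Gaunt coefficient — the integral of a triple product of spherical harmonics over the sphere.
m-sum 0 ✓  L=14 even ✓  4≤6≤8 ✓
Π(2lᵢ+1) = 13×5×13 = 845
triangle coeff Δ(6,2,6) = 1/90090
Σ_t [0,2]: t=0:+1/69120 t=1:−1/14400 t=2:+1/69120 = -7/172800
(3j)²=14/715 [(6 2 6; 0 0 0)], sign=-1
Σ_t [0,2]: t=0:+1/322560 t=1:−1/362880 t=2:+1/14515200 = 1/2419200
(3j)²=2/5005 [(6 2 6; 4 0 -4)], sign=+1
⇒ 4πI² = 4/605
I = (-1)√(4/605/(4π)) = -0.02293757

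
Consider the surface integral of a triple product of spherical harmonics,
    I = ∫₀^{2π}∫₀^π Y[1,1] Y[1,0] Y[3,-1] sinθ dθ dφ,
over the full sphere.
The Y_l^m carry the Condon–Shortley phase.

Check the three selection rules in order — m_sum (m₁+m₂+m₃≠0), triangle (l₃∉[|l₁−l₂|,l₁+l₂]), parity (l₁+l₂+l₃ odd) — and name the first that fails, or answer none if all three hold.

triangle

Σmᵢ = 0  ✓
l₃∈[|l₁−l₂|,l₁+l₂]=[0,2] required, l₃=3 fails  ✗
Σlᵢ = 5 ⇒ odd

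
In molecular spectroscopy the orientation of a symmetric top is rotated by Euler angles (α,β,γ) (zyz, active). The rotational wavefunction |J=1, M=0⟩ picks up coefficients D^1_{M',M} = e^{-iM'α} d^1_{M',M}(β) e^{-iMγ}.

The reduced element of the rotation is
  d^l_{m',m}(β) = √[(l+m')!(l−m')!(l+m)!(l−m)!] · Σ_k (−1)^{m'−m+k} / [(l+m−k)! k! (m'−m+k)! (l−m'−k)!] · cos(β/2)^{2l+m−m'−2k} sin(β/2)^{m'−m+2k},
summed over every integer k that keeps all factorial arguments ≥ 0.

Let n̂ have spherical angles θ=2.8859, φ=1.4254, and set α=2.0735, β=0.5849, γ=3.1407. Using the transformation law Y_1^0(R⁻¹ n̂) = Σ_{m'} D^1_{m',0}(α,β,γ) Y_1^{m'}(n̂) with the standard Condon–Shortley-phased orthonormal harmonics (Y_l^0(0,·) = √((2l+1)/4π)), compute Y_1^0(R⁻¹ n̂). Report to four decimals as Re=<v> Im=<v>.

Need the full column D^1_{m',0} for m'=−1..1 at α=2.0735, β=0.5849, γ=3.1407.
cos(β/2)=0.957540, sin(β/2)=0.288299
d^1_{-1,0}: single k=1 term ⇒ +0.390405;  D = -0.188096+0.342105i
d^1_{0,0}: k∈[0..1] ⇒ +0.916884 -0.083116 = +0.833767;  D = +0.833767+0.000000i
d^1_{1,0}: single k=0 term ⇒ -0.390405;  D = +0.188096+0.342105i
Y_1^{m'}(θ=2.8859,φ=1.4254) and Σ D·Y over m':
  (-0.1881+0.3421i)·(+0.0127-0.0865i)  (+0.8338+0.0000i)·(-0.4727+0.0000i)  (+0.1881+0.3421i)·(-0.0127-0.0865i)
Y_1^0(R⁻¹ n̂) = -0.339743+0.000000i

Re=-0.3397 Im=0.0000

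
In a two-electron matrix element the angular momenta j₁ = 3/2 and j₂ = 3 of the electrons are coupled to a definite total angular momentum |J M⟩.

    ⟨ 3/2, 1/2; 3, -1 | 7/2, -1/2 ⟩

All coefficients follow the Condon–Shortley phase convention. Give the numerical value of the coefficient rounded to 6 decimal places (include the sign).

√[8·1!2!5!/9! · 2!1!2!4!3!4!] = √(512/7)
  +(−1)^0/∏(0,1,1,2,1,3)! = 1/12  (running 1/12)
  +(−1)^1/∏(1,0,0,1,2,4)! = -1/48  (running 1/16)
⟨..|..⟩ = √(512/7)·(1/16) = +0.534522

+√(2/7) ≈ +0.534522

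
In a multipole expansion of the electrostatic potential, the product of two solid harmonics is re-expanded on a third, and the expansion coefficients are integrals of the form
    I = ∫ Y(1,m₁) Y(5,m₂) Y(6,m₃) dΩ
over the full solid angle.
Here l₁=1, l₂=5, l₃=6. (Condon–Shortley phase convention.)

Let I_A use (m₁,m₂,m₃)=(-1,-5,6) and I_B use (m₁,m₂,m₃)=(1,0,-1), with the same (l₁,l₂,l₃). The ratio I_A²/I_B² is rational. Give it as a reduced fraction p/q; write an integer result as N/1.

l's match ⇒ only the (l;m) 3-j factors differ between A and B.
A: triangle coeff Δ(1,5,6) = 1/858; Σ_t [0,0]: t=0:+1/7257600 = 1/7257600; (3j)²=1/13 [(1 5 6; -1 -5 6)], sign=+1
B: triangle coeff Δ(1,5,6) = 1/858; Σ_t [0,0]: t=0:+1/28800 = 1/28800; (3j)²=7/286 [(1 5 6; 1 0 -1)], sign=-1
I_A²/I_B² = (1/13)/(7/286) = 22/7

22/7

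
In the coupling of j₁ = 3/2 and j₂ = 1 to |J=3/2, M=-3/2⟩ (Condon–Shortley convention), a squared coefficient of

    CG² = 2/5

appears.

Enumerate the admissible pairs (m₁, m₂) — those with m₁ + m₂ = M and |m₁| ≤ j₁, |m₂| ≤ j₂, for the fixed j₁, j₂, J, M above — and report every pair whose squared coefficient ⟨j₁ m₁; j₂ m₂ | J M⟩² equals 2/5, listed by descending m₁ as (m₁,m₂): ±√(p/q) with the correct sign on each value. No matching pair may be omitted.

Admissible pairs with m₁+m₂ = M = -3/2: (-3/2,0), (-1/2,-1)
  (m₁,m₂)=(-1/2,-1): CG² = 2/5, CG = +√(2/5)   ← matches the target
  (m₁,m₂)=(-3/2,0): CG² = 3/5, CG = −√(3/5)
Pairs with CG² = 2/5: (-1/2,-1): +√(2/5)

(-1/2,-1): +√(2/5)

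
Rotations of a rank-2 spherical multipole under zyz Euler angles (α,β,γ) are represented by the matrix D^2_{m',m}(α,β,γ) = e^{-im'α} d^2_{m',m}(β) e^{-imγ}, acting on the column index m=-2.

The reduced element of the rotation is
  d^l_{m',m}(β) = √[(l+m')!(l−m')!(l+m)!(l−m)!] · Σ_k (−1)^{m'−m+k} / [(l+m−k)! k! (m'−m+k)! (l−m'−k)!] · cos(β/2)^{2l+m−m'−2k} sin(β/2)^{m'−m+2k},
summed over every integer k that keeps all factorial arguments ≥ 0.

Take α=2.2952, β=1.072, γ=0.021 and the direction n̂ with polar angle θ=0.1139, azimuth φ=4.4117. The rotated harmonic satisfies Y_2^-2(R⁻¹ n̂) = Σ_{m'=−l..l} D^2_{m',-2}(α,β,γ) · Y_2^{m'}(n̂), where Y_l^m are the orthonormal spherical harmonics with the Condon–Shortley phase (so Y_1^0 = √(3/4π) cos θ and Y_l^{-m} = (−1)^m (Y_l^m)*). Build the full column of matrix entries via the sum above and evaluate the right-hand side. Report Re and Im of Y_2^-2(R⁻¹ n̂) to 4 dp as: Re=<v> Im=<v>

Need the full column D^2_{m',-2} for m'=−2..2 at α=2.2952, β=1.0720, γ=0.0210.
cos(β/2)=0.859758, sin(β/2)=0.510701
d^2_{-2,-2}: single k=0 term ⇒ +0.546394;  D = -0.043659-0.544647i
d^2_{-1,-2}: single k=0 term ⇒ -0.649121;  D = +0.450197-0.467633i
d^2_{0,-2}: single k=0 term ⇒ +0.472239;  D = +0.471823+0.019828i
d^2_{1,-2}: single k=0 term ⇒ -0.229038;  D = +0.144445+0.177747i
d^2_{2,-2}: single k=0 term ⇒ +0.068025;  D = -0.011105+0.067112i
Y_2^{m'}(θ=0.1139,φ=4.4117) and Σ D·Y over m':
  (-0.0437-0.5446i)·(-0.0041-0.0028i)  (+0.4502-0.4676i)·(-0.0258+0.0833i)  (+0.4718+0.0198i)·(+0.6186+0.0000i)  (+0.1444+0.1777i)·(+0.0258+0.0833i)  (-0.0111+0.0671i)·(-0.0041+0.0028i)
Y_2^-2(R⁻¹ n̂) = +0.306603+0.080542i

Re=0.3066 Im=0.0805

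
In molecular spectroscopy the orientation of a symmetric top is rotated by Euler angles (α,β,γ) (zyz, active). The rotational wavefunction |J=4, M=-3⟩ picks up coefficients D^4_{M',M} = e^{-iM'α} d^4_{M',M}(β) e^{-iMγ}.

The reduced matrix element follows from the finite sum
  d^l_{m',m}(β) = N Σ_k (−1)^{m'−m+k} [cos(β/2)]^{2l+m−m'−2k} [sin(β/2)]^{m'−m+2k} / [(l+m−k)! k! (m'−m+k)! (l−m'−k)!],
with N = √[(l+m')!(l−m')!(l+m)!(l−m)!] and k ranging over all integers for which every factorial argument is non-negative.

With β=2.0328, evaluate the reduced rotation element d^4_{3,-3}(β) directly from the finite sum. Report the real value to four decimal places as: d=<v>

d^4_{3,-3}(β=2.0328) via the finite sum:
c=cos(2.032800/2)=0.526430, s=sin(2.032800/2)=0.850218; N=√[5040·1·1·5040]=5040.000000
k: max(0,(-3)−(3))=0 … min(4+(-3),4−(3))=1
  k=0: (−1)^6·5040.0000/(720)·0.5264^2·0.8502^6 = +0.732761
  k=1: (−1)^7·5040.0000/(5040)·0.5264^0·0.8502^8 = -0.273051
d^4_{3,-3}(2.0328) = +0.732761 -0.273051 = +0.459710

d=0.4597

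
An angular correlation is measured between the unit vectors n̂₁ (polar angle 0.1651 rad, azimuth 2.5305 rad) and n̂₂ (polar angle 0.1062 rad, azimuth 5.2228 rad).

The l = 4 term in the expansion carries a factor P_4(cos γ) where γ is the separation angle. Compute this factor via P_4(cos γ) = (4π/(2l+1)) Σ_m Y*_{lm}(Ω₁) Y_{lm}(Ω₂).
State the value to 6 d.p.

Summing Y*_{l m}(θ₁,φ₁)·Y_{l m}(θ₂,φ₂) over m ∈ [−4, 4]; prefactor 4π/(2·4+1) = 1.396263:
  m=-4: (-0.000248, -0.000207) × (-0.000025, -0.000050) = (-0.000000, 0.000000)  (running Σ = (-0.000000, 0.000000))
  m=-3: (0.001422, 0.005293) × (-0.001481, -0.000059) = (-0.000002, -0.000008)  (running Σ = (-0.000002, -0.000008))
  m=-2: (0.017936, -0.049348) × (-0.011633, 0.018975) = (0.000728, 0.000914)  (running Σ = (0.000726, 0.000906))
  m=-1: (-0.239383, 0.167699) × (0.095527, 0.170615) = (-0.051480, -0.024823)  (running Σ = (-0.050754, -0.023916))
  m=0: (0.734690, -0.000000) × (0.799207, 0.000000) = (0.587169, 0.000000)  (running Σ = (0.536416, -0.023916))
  m=1: (0.239383, 0.167699) × (-0.095527, 0.170615) = (-0.051480, 0.024823)  (running Σ = (0.484936, 0.000906))
  m=2: (0.017936, 0.049348) × (-0.011633, -0.018975) = (0.000728, -0.000914)  (running Σ = (0.485664, -0.000008))
  m=3: (-0.001422, 0.005293) × (0.001481, -0.000059) = (-0.000002, 0.000008)  (running Σ = (0.485662, 0.000000))
  m=4: (-0.000248, 0.000207) × (-0.000025, 0.000050) = (-0.000000, -0.000000)  (running Σ = (0.485662, 0.000000))
Total Σ_m = (0.485662, 0.000000). Multiply by 1.396263: (0.678112, 0.000000). P_4(cos γ) = 0.678112

0.678112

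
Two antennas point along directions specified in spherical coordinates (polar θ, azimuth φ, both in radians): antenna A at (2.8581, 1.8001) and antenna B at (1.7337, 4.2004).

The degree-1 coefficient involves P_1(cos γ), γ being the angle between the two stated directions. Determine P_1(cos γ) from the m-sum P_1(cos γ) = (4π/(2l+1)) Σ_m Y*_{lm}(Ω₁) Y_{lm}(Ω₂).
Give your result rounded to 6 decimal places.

-0.047872

Expand P_1 via completeness: Σ_{m} conj(Y_{1,m}) at Ω₁ times Y_{1,m} at Ω₂ —
  m=-1: (-0.02197 + 0.09411j) × (-0.16702 + 0.29720j) = -0.02430 - 0.02225j  (running Σ = -0.02430 - 0.02225j)
  m=0: (-0.46910 + 0.00000j) × (-0.07924 + 0.00000j) = 0.03717 + 0.00000j  (running Σ = 0.01287 - 0.02225j)
  m=1: (0.02197 + 0.09411j) × (0.16702 + 0.29720j) = -0.02430 + 0.02225j  (running Σ = -0.01143 + 0.00000j)
Σ over m = -0.01143 + 0.00000j; ×(4π/3) → -0.04787 + 0.00000j. Real part: -0.047872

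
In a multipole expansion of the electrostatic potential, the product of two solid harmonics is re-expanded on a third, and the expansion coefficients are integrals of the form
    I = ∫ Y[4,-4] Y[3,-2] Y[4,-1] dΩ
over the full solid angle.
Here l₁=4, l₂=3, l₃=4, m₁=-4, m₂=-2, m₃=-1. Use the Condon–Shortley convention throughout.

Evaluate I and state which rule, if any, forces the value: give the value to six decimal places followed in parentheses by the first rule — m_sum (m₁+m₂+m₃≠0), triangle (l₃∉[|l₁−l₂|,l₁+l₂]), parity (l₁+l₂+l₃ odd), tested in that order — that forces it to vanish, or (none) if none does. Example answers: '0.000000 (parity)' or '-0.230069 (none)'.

0.000000 (m_sum)

Σmᵢ = -7 ≠ 0, so the φ-integral vanishes; I = 0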